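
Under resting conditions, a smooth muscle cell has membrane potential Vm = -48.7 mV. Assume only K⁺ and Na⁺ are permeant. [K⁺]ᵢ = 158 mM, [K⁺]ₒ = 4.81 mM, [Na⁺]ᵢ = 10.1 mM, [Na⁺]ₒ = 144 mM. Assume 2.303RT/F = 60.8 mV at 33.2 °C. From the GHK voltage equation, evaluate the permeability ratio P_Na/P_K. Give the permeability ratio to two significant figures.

Let α = P_Na/P_K. GHK: Vm = 60.8·log₁₀[(Kₒ + α·Naₒ)/(Kᵢ + α·Naᵢ)].
10^(Vm/60.8) = 10^(-48.7/60.8) = 0.15813
So 0.15813·(Kᵢ + α·Naᵢ) = Kₒ + α·Naₒ → α = (0.15813·158.0 − 4.81) / (144.0 − 0.15813·10.1)
α = (24.98 − 4.81) / (144.0 − 1.597) = 20.17/142.4 = 0.1417

0.14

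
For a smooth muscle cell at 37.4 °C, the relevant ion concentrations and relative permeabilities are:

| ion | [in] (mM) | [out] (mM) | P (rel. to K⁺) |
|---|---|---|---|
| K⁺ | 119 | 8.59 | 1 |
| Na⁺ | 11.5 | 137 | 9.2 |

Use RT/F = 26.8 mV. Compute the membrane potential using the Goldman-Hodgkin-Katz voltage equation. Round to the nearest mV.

Vm = 26.8 · ln[(Σ P·[cation]ₒ + Σ P·[anion]ᵢ) / (Σ P·[cation]ᵢ + Σ P·[anion]ₒ)]
Numerator = 1×8.59 + 9.2×137 = 1269
Denominator = 1×119 + 9.2×11.5 = 224.8
Vm = 26.8 · ln(5.645) = 26.8 × (1.7308) = 46.38 mV

46 mV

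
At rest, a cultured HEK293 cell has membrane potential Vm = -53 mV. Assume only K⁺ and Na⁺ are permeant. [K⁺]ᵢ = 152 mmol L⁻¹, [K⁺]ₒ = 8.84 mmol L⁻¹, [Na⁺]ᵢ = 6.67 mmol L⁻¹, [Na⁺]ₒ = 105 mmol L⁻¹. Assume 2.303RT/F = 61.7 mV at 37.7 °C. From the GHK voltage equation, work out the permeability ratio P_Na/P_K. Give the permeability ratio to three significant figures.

0.117

Let α = P_Na/P_K. GHK: Vm = 61.7·log₁₀[(Kₒ + α·Naₒ)/(Kᵢ + α·Naᵢ)].
10^(Vm/61.7) = 10^(-53.0/61.7) = 0.13836
So 0.13836·(Kᵢ + α·Naᵢ) = Kₒ + α·Naₒ → α = (0.13836·152.0 − 8.84) / (105.0 − 0.13836·6.67)
α = (21.03 − 8.84) / (105.0 − 0.9228) = 12.19/104.1 = 0.1171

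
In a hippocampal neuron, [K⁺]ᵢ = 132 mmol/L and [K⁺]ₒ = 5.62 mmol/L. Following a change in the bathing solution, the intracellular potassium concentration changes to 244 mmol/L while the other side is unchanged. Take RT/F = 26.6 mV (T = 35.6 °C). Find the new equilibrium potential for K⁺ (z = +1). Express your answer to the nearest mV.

After the shift: [K⁺]_out = 5.62, [K⁺]_in = 244 mmol/L.
E_new = (26.6/1)·ln(5.62/244) = 26.60 · (-3.7708) = -100.30 mV

-100 mV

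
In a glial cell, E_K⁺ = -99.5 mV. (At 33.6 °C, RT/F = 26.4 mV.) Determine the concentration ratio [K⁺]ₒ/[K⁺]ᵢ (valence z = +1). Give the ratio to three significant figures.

0.0231

ln([out]/[in]) = E·z/(26.4) = -99.5 × 1 / 26.4 = -3.7689
[out]/[in] = e^(-3.7689) = 0.02308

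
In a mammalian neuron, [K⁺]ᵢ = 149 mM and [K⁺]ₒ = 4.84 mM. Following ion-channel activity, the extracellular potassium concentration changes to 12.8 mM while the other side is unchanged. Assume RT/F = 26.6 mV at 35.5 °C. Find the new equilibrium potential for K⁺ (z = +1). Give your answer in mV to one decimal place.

After the shift: [K⁺]_out = 12.8, [K⁺]_in = 149 mM.
E_new = (26.6/1)·ln(12.8/149) = 26.60 · (-2.4545) = -65.29 mV

-65.3 mV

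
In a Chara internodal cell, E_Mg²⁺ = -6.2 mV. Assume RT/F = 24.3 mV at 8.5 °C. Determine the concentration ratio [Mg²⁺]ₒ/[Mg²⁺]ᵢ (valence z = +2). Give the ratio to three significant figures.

0.600

ln([out]/[in]) = E·z/(24.3) = -6.2 × 2 / 24.3 = -0.5103
[out]/[in] = e^(-0.5103) = 0.6003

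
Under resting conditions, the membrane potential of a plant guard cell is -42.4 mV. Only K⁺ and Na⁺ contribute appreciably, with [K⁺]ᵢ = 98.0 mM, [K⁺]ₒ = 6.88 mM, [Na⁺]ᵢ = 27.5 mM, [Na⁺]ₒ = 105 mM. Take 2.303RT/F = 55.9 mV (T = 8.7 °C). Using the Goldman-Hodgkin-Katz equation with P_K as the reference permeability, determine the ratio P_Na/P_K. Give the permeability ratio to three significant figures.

Let α = P_Na/P_K. GHK: Vm = 55.9·log₁₀[(Kₒ + α·Naₒ)/(Kᵢ + α·Naᵢ)].
10^(Vm/55.9) = 10^(-42.4/55.9) = 0.17438
So 0.17438·(Kᵢ + α·Naᵢ) = Kₒ + α·Naₒ → α = (0.17438·98.0 − 6.88) / (105.0 − 0.17438·27.5)
α = (17.09 − 6.88) / (105.0 − 4.796) = 10.21/100.2 = 0.1019

0.102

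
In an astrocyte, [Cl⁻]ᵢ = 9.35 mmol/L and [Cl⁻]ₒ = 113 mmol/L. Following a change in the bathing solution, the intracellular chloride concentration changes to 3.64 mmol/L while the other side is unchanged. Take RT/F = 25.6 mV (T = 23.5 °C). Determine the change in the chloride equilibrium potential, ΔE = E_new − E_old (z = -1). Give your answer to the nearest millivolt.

-24 mV

E_old = (25.6/-1)·ln(113/9.35) = -63.80 mV
E_new = (25.6/-1)·ln(113/3.64) = -87.95 mV
ΔE = -87.95 − (-63.80) = -24.15 mV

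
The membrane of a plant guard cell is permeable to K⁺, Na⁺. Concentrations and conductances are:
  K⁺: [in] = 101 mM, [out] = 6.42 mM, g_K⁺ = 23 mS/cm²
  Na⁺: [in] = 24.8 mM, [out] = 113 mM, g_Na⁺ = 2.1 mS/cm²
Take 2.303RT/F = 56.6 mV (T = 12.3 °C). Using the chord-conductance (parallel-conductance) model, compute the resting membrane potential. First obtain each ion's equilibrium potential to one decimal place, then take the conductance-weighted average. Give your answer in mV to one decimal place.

E_K⁺ = (56.6/1)·log₁₀(6.42/101) = -67.7 mV
E_Na⁺ = (56.6/1)·log₁₀(113/24.8) = 37.3 mV
Vm = (Σ gᵢEᵢ)/(Σ gᵢ) = (23·-67.7 + 2.1·37.3) / (23 + 2.1)
= -1478.77 / 25.1 = -58.92 mV

-58.9 mV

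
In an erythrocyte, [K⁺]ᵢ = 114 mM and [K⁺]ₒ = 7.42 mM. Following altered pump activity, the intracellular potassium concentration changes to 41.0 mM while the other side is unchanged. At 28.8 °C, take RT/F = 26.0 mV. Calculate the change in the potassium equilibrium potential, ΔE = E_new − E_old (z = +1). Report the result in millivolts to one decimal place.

E_old = (26.0/1)·ln(7.42/114) = -71.03 mV
E_new = (26.0/1)·ln(7.42/41.0) = -44.44 mV
ΔE = -44.44 − (-71.03) = 26.59 mV

26.6 mV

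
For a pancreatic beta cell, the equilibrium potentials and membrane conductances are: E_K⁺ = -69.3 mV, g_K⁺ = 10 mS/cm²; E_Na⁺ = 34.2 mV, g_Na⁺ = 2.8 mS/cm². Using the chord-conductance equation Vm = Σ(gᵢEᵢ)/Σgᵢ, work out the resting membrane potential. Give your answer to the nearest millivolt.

Σ gᵢEᵢ = 10·(-69.3) + 2.8·(34.2) = -597.24
Σ gᵢ = 10 + 2.8 = 12.8
Vm = -597.24 / 12.8 = -46.66 mV

-47 mV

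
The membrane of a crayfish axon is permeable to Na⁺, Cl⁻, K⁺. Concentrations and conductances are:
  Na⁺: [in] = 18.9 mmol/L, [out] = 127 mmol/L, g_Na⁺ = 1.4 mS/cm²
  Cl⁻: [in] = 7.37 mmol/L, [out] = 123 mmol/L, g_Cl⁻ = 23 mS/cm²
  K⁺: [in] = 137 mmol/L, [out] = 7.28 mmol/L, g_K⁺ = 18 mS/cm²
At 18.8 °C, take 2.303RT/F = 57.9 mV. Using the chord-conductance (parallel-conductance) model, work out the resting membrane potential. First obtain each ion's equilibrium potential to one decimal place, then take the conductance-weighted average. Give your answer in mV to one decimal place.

-68.2 mV

E_Na⁺ = (57.9/1)·log₁₀(127/18.9) = 47.9 mV
E_Cl⁻ = (57.9/-1)·log₁₀(123/7.37) = -70.8 mV
E_K⁺ = (57.9/1)·log₁₀(7.28/137) = -73.8 mV
Vm = (Σ gᵢEᵢ)/(Σ gᵢ) = (1.4·47.9 + 23·-70.8 + 18·-73.8) / (1.4 + 23 + 18)
= -2889.74 / 42.4 = -68.15 mV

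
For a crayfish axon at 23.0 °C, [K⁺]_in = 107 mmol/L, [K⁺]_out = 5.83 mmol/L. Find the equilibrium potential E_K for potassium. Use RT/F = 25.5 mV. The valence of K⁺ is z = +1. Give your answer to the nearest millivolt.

E = (25.5/z) · ln([K⁺]_out/[K⁺]_in) with z = +1.
= (25.5/1) · ln(5.83/107) = 25.50 · ln(0.05449)
= 25.50 · (-2.9098) = -74.20 mV

-74 mV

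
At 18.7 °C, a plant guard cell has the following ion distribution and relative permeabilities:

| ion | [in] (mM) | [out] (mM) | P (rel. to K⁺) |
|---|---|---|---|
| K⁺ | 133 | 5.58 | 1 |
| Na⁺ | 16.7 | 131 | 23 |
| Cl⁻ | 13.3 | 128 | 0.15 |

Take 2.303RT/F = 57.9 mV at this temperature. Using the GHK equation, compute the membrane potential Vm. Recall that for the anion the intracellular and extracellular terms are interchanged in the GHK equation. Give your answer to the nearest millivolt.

Vm = 57.9 · log₁₀[(Σ P·[cation]ₒ + Σ P·[anion]ᵢ) / (Σ P·[cation]ᵢ + Σ P·[anion]ₒ)]
Numerator = 1×5.58 + 23×131 + 0.15×13.3 = 3021
Denominator = 1×133 + 23×16.7 + 0.15×128 = 536.3
Vm = 57.9 · log₁₀(5.6322) = 57.9 × (0.7507) = 43.46 mV

43 mV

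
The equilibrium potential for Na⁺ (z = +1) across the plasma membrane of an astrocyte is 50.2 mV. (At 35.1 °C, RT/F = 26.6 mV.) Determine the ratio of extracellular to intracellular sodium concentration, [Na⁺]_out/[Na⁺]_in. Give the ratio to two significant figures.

6.6

ln([out]/[in]) = E·z/(26.6) = 50.2 × 1 / 26.6 = 1.8872
[out]/[in] = e^(1.8872) = 6.601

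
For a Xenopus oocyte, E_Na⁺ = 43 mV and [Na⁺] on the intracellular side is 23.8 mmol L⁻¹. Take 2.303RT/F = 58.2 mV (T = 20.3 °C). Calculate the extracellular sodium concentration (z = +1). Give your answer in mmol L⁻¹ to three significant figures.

130 mmol L⁻¹

Nernst: E = (58.2/1) · log₁₀([out]/[in]), so log₁₀([out]/[in]) = 43.0 × 1 / 58.2 = 0.7388.
[out]/[in] = 10^(0.7388) = 5.481.
[out] = 5.481 × 23.8 = 130.4 mmol L⁻¹.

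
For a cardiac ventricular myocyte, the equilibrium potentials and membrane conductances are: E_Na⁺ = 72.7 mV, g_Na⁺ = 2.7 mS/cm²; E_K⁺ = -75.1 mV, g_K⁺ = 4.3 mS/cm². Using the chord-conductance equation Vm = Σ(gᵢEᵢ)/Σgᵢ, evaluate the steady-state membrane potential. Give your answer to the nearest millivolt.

Σ gᵢEᵢ = 2.7·(72.7) + 4.3·(-75.1) = -126.64
Σ gᵢ = 2.7 + 4.3 = 7
Vm = -126.64 / 7 = -18.09 mV

-18 mV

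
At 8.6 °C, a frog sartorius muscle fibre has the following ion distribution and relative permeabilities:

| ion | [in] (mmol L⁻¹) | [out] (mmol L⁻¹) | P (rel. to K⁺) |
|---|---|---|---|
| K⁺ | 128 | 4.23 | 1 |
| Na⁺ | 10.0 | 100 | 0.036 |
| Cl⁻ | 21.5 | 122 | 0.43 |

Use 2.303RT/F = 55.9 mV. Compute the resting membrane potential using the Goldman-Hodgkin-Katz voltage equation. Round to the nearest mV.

-57 mV

Vm = 55.9 · log₁₀[(Σ P·[cation]ₒ + Σ P·[anion]ᵢ) / (Σ P·[cation]ᵢ + Σ P·[anion]ₒ)]
Numerator = 1×4.23 + 0.036×100 + 0.43×21.5 = 17.07
Denominator = 1×128 + 0.036×10.0 + 0.43×122 = 180.8
Vm = 55.9 · log₁₀(0.094431) = 55.9 × (-1.0249) = -57.29 mV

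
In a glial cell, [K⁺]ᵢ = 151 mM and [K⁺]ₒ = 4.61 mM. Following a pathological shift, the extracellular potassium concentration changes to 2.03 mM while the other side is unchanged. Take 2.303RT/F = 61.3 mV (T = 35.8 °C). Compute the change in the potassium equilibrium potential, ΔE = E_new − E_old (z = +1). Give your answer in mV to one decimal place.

E_old = (61.3/1)·log₁₀(4.61/151) = -92.89 mV
E_new = (61.3/1)·log₁₀(2.03/151) = -114.72 mV
ΔE = -114.72 − (-92.89) = -21.84 mV

-21.8 mV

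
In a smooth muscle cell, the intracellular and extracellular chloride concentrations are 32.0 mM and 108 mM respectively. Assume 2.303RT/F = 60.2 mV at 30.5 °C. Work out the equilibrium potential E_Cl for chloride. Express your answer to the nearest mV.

E = (60.2/z) · log₁₀([Cl⁻]_out/[Cl⁻]_in) with z = -1.
For an anion, dividing by z = -1 reverses the sign.
= (60.2/-1) · log₁₀(108/32.0) = -60.20 · log₁₀(3.375)
= -60.20 · (0.5283) = -31.80 mV

-32 mV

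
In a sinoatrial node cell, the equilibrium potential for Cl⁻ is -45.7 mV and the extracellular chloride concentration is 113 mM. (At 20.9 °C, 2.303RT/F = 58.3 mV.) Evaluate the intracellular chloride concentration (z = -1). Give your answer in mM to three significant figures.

Nernst: E = (58.3/-1) · log₁₀([out]/[in]), so log₁₀([out]/[in]) = -45.7 × -1 / 58.3 = 0.7839.
[out]/[in] = 10^(0.7839) = 6.08.
[in] = 113 / 6.08 = 18.59 mM.

18.6 mM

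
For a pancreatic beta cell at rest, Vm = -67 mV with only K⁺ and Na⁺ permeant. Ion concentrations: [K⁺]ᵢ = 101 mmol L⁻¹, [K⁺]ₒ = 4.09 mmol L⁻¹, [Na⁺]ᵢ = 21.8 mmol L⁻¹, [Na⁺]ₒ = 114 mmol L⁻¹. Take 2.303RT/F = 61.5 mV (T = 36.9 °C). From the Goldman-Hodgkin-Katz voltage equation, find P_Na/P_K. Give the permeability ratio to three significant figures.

0.0368

Let α = P_Na/P_K. GHK: Vm = 61.5·log₁₀[(Kₒ + α·Naₒ)/(Kᵢ + α·Naᵢ)].
10^(Vm/61.5) = 10^(-67.0/61.5) = 0.08139
So 0.08139·(Kᵢ + α·Naᵢ) = Kₒ + α·Naₒ → α = (0.08139·101.0 − 4.09) / (114.0 − 0.08139·21.8)
α = (8.22 − 4.09) / (114.0 − 1.774) = 4.13/112.2 = 0.0368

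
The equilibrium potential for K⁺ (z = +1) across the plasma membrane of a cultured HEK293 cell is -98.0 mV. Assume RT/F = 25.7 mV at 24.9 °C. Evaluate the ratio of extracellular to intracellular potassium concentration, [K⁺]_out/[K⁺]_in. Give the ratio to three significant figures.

0.0221

ln([out]/[in]) = E·z/(25.7) = -98.0 × 1 / 25.7 = -3.8132
[out]/[in] = e^(-3.8132) = 0.02208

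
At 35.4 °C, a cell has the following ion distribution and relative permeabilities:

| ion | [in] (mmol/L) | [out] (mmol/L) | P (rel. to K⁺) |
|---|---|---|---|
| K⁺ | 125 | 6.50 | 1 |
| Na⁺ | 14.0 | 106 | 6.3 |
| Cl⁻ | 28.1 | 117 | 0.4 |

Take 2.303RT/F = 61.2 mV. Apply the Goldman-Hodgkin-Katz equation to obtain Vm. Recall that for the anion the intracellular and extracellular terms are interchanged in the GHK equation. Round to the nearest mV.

Vm = 61.2 · log₁₀[(Σ P·[cation]ₒ + Σ P·[anion]ᵢ) / (Σ P·[cation]ᵢ + Σ P·[anion]ₒ)]
Numerator = 1×6.50 + 6.3×106 + 0.4×28.1 = 685.5
Denominator = 1×125 + 6.3×14.0 + 0.4×117 = 260
Vm = 61.2 · log₁₀(2.6367) = 61.2 × (0.4211) = 25.77 mV

26 mV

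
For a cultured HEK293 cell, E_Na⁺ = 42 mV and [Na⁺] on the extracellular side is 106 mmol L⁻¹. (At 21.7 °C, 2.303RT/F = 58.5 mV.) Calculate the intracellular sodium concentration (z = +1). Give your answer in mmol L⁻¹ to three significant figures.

Nernst: E = (58.5/1) · log₁₀([out]/[in]), so log₁₀([out]/[in]) = 42.0 × 1 / 58.5 = 0.7179.
[out]/[in] = 10^(0.7179) = 5.223.
[in] = 106 / 5.223 = 20.29 mmol L⁻¹.

20.3 mmol L⁻¹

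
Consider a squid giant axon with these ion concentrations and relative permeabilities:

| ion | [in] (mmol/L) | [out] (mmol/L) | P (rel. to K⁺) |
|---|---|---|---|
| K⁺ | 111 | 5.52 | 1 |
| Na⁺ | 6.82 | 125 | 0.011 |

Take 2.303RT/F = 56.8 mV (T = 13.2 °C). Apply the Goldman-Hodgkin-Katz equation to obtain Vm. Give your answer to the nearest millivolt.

-69 mV

Vm = 56.8 · log₁₀[(Σ P·[cation]ₒ + Σ P·[anion]ᵢ) / (Σ P·[cation]ᵢ + Σ P·[anion]ₒ)]
Numerator = 1×5.52 + 0.011×125 = 6.895
Denominator = 1×111 + 0.011×6.82 = 111.1
Vm = 56.8 · log₁₀(0.062075) = 56.8 × (-1.2071) = -68.56 mV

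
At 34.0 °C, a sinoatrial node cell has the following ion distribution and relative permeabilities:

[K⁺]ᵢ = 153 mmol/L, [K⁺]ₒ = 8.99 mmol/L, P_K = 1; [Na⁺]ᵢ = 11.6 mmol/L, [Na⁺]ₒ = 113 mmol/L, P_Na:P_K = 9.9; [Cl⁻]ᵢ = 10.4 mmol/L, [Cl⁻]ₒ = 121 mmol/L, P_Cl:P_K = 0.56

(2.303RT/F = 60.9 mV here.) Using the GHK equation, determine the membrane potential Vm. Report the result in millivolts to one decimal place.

Vm = 60.9 · log₁₀[(Σ P·[cation]ₒ + Σ P·[anion]ᵢ) / (Σ P·[cation]ᵢ + Σ P·[anion]ₒ)]
Numerator = 1×8.99 + 9.9×113 + 0.56×10.4 = 1134
Denominator = 1×153 + 9.9×11.6 + 0.56×121 = 335.6
Vm = 60.9 · log₁₀(3.3776) = 60.9 × (0.5286) = 32.19 mV

32.2 mV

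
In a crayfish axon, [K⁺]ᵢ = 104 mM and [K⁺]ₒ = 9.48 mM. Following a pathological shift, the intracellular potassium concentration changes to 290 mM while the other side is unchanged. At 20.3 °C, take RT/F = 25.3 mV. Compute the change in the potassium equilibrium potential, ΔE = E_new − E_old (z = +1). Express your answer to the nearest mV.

-26 mV

E_old = (25.3/1)·ln(9.48/104) = -60.60 mV
E_new = (25.3/1)·ln(9.48/290) = -86.54 mV
ΔE = -86.54 − (-60.60) = -25.94 mV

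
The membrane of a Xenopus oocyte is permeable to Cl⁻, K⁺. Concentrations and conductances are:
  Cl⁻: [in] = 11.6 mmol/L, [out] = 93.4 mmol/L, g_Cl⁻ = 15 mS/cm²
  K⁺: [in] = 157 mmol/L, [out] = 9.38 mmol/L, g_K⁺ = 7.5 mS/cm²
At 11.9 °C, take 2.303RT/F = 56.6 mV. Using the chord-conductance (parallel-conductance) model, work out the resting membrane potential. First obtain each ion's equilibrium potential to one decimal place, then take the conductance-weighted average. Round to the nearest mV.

E_Cl⁻ = (56.6/-1)·log₁₀(93.4/11.6) = -51.3 mV
E_K⁺ = (56.6/1)·log₁₀(9.38/157) = -69.3 mV
Vm = (Σ gᵢEᵢ)/(Σ gᵢ) = (15·-51.3 + 7.5·-69.3) / (15 + 7.5)
= -1289.25 / 22.5 = -57.30 mV

-57 mV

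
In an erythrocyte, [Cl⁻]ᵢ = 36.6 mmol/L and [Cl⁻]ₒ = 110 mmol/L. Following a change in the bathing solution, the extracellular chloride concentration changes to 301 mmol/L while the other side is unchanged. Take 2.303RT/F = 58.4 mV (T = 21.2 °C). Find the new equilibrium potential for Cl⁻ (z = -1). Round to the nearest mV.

After the shift: [Cl⁻]_out = 301, [Cl⁻]_in = 36.6 mmol/L.
E_new = (58.4/-1)·log₁₀(301/36.6) = -58.40 · (0.9151) = -53.44 mV

-53 mV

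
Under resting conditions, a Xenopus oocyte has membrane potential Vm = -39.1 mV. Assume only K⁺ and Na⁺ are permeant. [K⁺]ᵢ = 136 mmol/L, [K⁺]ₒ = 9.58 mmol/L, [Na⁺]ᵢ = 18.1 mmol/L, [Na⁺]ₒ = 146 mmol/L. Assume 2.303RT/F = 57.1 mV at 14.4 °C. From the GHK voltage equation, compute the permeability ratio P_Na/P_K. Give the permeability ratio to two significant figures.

0.13

Let α = P_Na/P_K. GHK: Vm = 57.1·log₁₀[(Kₒ + α·Naₒ)/(Kᵢ + α·Naᵢ)].
10^(Vm/57.1) = 10^(-39.1/57.1) = 0.20665
So 0.20665·(Kᵢ + α·Naᵢ) = Kₒ + α·Naₒ → α = (0.20665·136.0 − 9.58) / (146.0 − 0.20665·18.1)
α = (28.1 − 9.58) / (146.0 − 3.74) = 18.52/142.3 = 0.1302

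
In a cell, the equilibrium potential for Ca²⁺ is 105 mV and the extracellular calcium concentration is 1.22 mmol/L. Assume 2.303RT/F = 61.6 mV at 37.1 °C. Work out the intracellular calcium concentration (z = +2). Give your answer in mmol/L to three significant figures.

0.000476 mmol/L

Nernst: E = (61.6/2) · log₁₀([out]/[in]), so log₁₀([out]/[in]) = 105.0 × 2 / 61.6 = 3.4091.
[out]/[in] = 10^(3.4091) = 2565.
[in] = 1.22 / 2565 = 0.0004756 mmol/L.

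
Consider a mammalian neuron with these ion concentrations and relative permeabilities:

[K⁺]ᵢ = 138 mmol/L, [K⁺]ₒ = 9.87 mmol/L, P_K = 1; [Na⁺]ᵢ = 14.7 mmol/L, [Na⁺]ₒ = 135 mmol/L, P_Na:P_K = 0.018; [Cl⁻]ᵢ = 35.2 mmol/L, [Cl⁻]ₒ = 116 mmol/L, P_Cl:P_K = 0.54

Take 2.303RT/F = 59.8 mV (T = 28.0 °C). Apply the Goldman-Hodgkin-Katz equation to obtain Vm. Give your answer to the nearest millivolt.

Vm = 59.8 · log₁₀[(Σ P·[cation]ₒ + Σ P·[anion]ᵢ) / (Σ P·[cation]ᵢ + Σ P·[anion]ₒ)]
Numerator = 1×9.87 + 0.018×135 + 0.54×35.2 = 31.31
Denominator = 1×138 + 0.018×14.7 + 0.54×116 = 200.9
Vm = 59.8 · log₁₀(0.15584) = 59.8 × (-0.8073) = -48.28 mV

-48 mV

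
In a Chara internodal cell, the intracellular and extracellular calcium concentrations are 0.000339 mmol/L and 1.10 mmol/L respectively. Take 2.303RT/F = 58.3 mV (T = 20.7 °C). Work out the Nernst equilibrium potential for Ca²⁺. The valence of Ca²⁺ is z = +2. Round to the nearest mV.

E = (58.3/z) · log₁₀([Ca²⁺]_out/[Ca²⁺]_in) with z = +2.
= (58.3/2) · log₁₀(1.10/0.000339) = 29.15 · log₁₀(3245)
= 29.15 · (3.5112) = 102.35 mV

102 mV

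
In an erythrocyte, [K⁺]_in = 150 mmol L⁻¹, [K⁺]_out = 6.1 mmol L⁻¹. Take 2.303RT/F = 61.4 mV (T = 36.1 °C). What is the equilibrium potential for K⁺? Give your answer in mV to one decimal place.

-85.4 mV

E = (61.4/z) · log₁₀([K⁺]_out/[K⁺]_in) with z = +1.
= (61.4/1) · log₁₀(6.1/150) = 61.40 · log₁₀(0.04067)
= 61.40 · (-1.3908) = -85.39 mV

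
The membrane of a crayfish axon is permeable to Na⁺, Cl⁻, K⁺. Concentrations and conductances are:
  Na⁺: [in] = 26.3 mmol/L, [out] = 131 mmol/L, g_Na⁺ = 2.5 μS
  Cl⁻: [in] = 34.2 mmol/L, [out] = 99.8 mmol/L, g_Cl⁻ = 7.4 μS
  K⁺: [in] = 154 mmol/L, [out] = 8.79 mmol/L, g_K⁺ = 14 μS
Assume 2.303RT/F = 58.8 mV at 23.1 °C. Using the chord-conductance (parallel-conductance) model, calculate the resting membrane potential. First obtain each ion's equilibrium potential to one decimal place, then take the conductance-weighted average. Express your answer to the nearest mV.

-47 mV

E_Na⁺ = (58.8/1)·log₁₀(131/26.3) = 41.0 mV
E_Cl⁻ = (58.8/-1)·log₁₀(99.8/34.2) = -27.3 mV
E_K⁺ = (58.8/1)·log₁₀(8.79/154) = -73.1 mV
Vm = (Σ gᵢEᵢ)/(Σ gᵢ) = (2.5·41.0 + 7.4·-27.3 + 14·-73.1) / (2.5 + 7.4 + 14)
= -1122.92 / 23.9 = -46.98 mV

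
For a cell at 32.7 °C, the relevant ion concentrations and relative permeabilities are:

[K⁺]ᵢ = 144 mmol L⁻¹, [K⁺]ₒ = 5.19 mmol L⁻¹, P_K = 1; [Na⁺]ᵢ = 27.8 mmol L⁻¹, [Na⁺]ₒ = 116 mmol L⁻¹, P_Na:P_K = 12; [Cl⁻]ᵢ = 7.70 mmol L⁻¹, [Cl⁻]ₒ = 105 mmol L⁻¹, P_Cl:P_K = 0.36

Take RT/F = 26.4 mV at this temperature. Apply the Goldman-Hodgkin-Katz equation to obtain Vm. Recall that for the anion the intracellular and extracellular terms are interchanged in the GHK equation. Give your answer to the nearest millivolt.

26 mV

Vm = 26.4 · ln[(Σ P·[cation]ₒ + Σ P·[anion]ᵢ) / (Σ P·[cation]ᵢ + Σ P·[anion]ₒ)]
Numerator = 1×5.19 + 12×116 + 0.36×7.70 = 1400
Denominator = 1×144 + 12×27.8 + 0.36×105 = 515.4
Vm = 26.4 · ln(2.7163) = 26.4 × (0.9993) = 26.38 mV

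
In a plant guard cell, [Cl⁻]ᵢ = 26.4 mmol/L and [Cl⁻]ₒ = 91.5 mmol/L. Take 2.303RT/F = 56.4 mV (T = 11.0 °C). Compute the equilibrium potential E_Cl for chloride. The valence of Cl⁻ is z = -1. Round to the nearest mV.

-30 mV

E = (56.4/z) · log₁₀([Cl⁻]_out/[Cl⁻]_in) with z = -1.
For an anion, dividing by z = -1 reverses the sign.
= (56.4/-1) · log₁₀(91.5/26.4) = -56.40 · log₁₀(3.466)
= -56.40 · (0.5398) = -30.45 mV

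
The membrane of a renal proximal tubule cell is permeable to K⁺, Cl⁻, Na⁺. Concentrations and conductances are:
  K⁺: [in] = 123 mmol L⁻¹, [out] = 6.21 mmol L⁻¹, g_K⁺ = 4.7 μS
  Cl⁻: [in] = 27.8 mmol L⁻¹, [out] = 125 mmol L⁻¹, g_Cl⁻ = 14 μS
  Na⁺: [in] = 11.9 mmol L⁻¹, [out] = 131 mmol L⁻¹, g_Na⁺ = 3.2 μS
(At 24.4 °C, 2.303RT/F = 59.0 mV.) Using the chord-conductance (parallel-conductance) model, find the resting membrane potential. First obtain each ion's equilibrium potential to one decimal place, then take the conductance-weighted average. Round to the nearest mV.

E_K⁺ = (59.0/1)·log₁₀(6.21/123) = -76.5 mV
E_Cl⁻ = (59.0/-1)·log₁₀(125/27.8) = -38.5 mV
E_Na⁺ = (59.0/1)·log₁₀(131/11.9) = 61.5 mV
Vm = (Σ gᵢEᵢ)/(Σ gᵢ) = (4.7·-76.5 + 14·-38.5 + 3.2·61.5) / (4.7 + 14 + 3.2)
= -701.75 / 21.9 = -32.04 mV

-32 mV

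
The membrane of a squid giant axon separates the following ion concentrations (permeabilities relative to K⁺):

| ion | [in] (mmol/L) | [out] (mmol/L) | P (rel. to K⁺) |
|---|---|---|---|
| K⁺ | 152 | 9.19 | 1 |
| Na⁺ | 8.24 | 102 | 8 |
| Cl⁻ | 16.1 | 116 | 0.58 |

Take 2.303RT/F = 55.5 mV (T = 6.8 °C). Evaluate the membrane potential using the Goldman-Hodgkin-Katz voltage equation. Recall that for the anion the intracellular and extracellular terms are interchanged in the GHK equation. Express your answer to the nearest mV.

26 mV

Vm = 55.5 · log₁₀[(Σ P·[cation]ₒ + Σ P·[anion]ᵢ) / (Σ P·[cation]ᵢ + Σ P·[anion]ₒ)]
Numerator = 1×9.19 + 8×102 + 0.58×16.1 = 834.5
Denominator = 1×152 + 8×8.24 + 0.58×116 = 285.2
Vm = 55.5 · log₁₀(2.9261) = 55.5 × (0.4663) = 25.88 mV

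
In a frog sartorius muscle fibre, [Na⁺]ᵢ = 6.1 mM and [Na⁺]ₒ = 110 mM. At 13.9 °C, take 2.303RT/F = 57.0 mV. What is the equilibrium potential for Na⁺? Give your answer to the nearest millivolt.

72 mV

E = (57.0/z) · log₁₀([Na⁺]_out/[Na⁺]_in) with z = +1.
= (57.0/1) · log₁₀(110/6.1) = 57.00 · log₁₀(18.03)
= 57.00 · (1.2561) = 71.60 mV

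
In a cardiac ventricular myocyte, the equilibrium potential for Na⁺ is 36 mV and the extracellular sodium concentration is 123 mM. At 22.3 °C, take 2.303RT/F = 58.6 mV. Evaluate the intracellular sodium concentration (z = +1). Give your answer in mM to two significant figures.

30 mM

Nernst: E = (58.6/1) · log₁₀([out]/[in]), so log₁₀([out]/[in]) = 36.0 × 1 / 58.6 = 0.6143.
[out]/[in] = 10^(0.6143) = 4.115.
[in] = 123 / 4.115 = 29.89 mM.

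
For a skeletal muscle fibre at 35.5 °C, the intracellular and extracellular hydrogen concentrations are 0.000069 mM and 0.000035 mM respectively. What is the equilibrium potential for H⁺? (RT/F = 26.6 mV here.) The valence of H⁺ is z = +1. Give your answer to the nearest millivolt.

E = (26.6/z) · ln([H⁺]_out/[H⁺]_in) with z = +1.
= (26.6/1) · ln(0.000035/0.000069) = 26.60 · ln(0.5072)
= 26.60 · (-0.6788) = -18.05 mV

-18 mV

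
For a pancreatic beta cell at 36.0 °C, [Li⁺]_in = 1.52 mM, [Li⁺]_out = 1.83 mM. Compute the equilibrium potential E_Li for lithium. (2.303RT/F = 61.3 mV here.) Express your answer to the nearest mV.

E = (61.3/z) · log₁₀([Li⁺]_out/[Li⁺]_in) with z = +1.
= (61.3/1) · log₁₀(1.83/1.52) = 61.30 · log₁₀(1.204)
= 61.30 · (0.0806) = 4.94 mV

5 mV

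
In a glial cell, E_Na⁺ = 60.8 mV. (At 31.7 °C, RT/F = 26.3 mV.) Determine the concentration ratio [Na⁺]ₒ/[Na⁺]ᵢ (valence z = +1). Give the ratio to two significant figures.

ln([out]/[in]) = E·z/(26.3) = 60.8 × 1 / 26.3 = 2.3118
[out]/[in] = e^(2.3118) = 10.09

10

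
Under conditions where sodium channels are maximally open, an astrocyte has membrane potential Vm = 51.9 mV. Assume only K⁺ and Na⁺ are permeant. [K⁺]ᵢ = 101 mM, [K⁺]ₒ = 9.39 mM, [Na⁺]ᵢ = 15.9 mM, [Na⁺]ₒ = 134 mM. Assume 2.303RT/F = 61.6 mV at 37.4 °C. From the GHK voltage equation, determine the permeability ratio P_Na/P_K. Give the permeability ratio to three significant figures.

Let α = P_Na/P_K. GHK: Vm = 61.6·log₁₀[(Kₒ + α·Naₒ)/(Kᵢ + α·Naᵢ)].
10^(Vm/61.6) = 10^(51.9/61.6) = 6.9588
So 6.9588·(Kᵢ + α·Naᵢ) = Kₒ + α·Naₒ → α = (6.9588·101.0 − 9.39) / (134.0 − 6.9588·15.9)
α = (702.8 − 9.39) / (134.0 − 110.6) = 693.4/23.36 = 29.69

29.7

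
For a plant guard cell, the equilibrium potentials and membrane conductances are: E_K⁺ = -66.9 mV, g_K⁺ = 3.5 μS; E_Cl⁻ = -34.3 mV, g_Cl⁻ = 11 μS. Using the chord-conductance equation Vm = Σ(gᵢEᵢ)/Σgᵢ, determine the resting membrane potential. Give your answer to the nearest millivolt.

Σ gᵢEᵢ = 3.5·(-66.9) + 11·(-34.3) = -611.45
Σ gᵢ = 3.5 + 11 = 14.5
Vm = -611.45 / 14.5 = -42.17 mV

-42 mV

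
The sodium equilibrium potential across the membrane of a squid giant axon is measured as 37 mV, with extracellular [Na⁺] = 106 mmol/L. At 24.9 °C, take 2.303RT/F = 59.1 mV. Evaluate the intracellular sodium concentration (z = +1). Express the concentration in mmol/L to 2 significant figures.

Nernst: E = (59.1/1) · log₁₀([out]/[in]), so log₁₀([out]/[in]) = 37.0 × 1 / 59.1 = 0.6261.
[out]/[in] = 10^(0.6261) = 4.227.
[in] = 106 / 4.227 = 25.08 mmol/L.

25 mmol/L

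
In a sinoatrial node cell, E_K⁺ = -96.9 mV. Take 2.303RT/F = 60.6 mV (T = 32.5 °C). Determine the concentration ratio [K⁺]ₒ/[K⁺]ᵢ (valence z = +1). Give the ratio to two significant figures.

log₁₀([out]/[in]) = E·z/(60.6) = -96.9 × 1 / 60.6 = -1.5990
[out]/[in] = 10^(-1.5990) = 0.02518

0.025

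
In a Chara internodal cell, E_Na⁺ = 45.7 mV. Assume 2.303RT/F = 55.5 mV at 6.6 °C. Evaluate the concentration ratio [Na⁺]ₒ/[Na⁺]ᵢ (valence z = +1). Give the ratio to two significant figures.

log₁₀([out]/[in]) = E·z/(55.5) = 45.7 × 1 / 55.5 = 0.8234
[out]/[in] = 10^(0.8234) = 6.659

6.7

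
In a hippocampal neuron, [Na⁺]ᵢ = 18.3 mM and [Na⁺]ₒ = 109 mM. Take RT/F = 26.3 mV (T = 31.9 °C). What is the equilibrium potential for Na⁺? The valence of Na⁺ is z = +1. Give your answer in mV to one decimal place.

E = (26.3/z) · ln([Na⁺]_out/[Na⁺]_in) with z = +1.
= (26.3/1) · ln(109/18.3) = 26.30 · ln(5.956)
= 26.30 · (1.7844) = 46.93 mV

46.9 mV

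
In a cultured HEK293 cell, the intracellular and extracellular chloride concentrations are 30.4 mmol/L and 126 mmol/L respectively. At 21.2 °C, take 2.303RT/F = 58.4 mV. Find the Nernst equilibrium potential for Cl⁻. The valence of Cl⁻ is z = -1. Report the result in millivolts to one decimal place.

-36.1 mV

E = (58.4/z) · log₁₀([Cl⁻]_out/[Cl⁻]_in) with z = -1.
For an anion, dividing by z = -1 reverses the sign.
= (58.4/-1) · log₁₀(126/30.4) = -58.40 · log₁₀(4.145)
= -58.40 · (0.6175) = -36.06 mV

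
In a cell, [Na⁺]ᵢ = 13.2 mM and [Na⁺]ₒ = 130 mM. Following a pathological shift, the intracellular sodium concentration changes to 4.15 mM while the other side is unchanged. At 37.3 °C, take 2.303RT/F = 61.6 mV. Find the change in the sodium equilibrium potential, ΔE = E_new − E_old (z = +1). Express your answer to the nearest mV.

E_old = (61.6/1)·log₁₀(130/13.2) = 61.19 mV
E_new = (61.6/1)·log₁₀(130/4.15) = 92.15 mV
ΔE = 92.15 − (61.19) = 30.96 mV

31 mV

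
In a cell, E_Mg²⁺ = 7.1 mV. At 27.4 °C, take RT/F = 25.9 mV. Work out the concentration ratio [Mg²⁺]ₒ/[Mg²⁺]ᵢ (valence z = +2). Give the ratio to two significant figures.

ln([out]/[in]) = E·z/(25.9) = 7.1 × 2 / 25.9 = 0.5483
[out]/[in] = e^(0.5483) = 1.73

1.7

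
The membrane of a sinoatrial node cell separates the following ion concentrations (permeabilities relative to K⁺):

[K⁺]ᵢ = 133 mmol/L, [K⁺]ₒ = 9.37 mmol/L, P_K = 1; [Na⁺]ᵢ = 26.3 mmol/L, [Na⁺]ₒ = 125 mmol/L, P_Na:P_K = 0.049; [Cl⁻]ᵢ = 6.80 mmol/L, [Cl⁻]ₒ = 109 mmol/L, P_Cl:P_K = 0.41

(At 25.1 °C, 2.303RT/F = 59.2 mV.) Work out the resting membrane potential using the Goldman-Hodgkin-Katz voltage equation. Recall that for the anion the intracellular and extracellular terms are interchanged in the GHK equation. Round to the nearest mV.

Vm = 59.2 · log₁₀[(Σ P·[cation]ₒ + Σ P·[anion]ᵢ) / (Σ P·[cation]ᵢ + Σ P·[anion]ₒ)]
Numerator = 1×9.37 + 0.049×125 + 0.41×6.80 = 18.28
Denominator = 1×133 + 0.049×26.3 + 0.41×109 = 179
Vm = 59.2 · log₁₀(0.10215) = 59.2 × (-0.9908) = -58.65 mV

-59 mV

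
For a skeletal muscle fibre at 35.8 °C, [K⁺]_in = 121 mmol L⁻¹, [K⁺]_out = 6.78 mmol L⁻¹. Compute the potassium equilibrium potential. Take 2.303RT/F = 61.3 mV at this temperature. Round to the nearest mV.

-77 mV

E = (61.3/z) · log₁₀([K⁺]_out/[K⁺]_in) with z = +1.
= (61.3/1) · log₁₀(6.78/121) = 61.30 · log₁₀(0.05603)
= 61.30 · (-1.2516) = -76.72 mV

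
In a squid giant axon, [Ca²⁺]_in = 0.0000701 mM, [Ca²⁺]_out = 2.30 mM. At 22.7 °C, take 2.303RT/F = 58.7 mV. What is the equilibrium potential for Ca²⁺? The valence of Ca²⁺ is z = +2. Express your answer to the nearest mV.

133 mV

E = (58.7/z) · log₁₀([Ca²⁺]_out/[Ca²⁺]_in) with z = +2.
= (58.7/2) · log₁₀(2.30/0.0000701) = 29.35 · log₁₀(3.281e+04)
= 29.35 · (4.5160) = 132.54 mV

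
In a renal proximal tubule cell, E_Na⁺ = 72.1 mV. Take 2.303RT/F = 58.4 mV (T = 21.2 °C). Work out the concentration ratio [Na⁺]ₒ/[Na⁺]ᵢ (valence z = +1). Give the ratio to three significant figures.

log₁₀([out]/[in]) = E·z/(58.4) = 72.1 × 1 / 58.4 = 1.2346
[out]/[in] = 10^(1.2346) = 17.16

17.2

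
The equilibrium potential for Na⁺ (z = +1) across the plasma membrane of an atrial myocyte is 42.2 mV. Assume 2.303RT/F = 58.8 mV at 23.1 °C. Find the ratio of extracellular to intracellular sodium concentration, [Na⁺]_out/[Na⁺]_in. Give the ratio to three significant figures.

log₁₀([out]/[in]) = E·z/(58.8) = 42.2 × 1 / 58.8 = 0.7177
[out]/[in] = 10^(0.7177) = 5.22

5.22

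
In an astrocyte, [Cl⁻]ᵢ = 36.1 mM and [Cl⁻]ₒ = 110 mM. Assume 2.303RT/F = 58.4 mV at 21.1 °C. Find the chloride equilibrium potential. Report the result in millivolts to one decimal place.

-28.3 mV

E = (58.4/z) · log₁₀([Cl⁻]_out/[Cl⁻]_in) with z = -1.
For an anion, dividing by z = -1 reverses the sign.
= (58.4/-1) · log₁₀(110/36.1) = -58.40 · log₁₀(3.047)
= -58.40 · (0.4839) = -28.26 mV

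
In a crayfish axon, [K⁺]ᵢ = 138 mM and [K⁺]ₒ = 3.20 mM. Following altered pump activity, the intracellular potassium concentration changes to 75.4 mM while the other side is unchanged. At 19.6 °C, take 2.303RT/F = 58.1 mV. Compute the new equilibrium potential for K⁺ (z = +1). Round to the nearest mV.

-80 mV

After the shift: [K⁺]_out = 3.20, [K⁺]_in = 75.4 mM.
E_new = (58.1/1)·log₁₀(3.20/75.4) = 58.10 · (-1.3722) = -79.73 mV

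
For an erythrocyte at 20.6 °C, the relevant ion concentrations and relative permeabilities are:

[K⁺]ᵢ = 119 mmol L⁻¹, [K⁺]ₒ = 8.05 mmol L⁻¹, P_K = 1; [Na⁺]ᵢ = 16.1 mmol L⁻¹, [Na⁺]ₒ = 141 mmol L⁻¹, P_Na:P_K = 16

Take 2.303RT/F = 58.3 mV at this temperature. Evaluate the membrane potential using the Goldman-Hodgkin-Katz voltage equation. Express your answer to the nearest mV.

45 mV

Vm = 58.3 · log₁₀[(Σ P·[cation]ₒ + Σ P·[anion]ᵢ) / (Σ P·[cation]ᵢ + Σ P·[anion]ₒ)]
Numerator = 1×8.05 + 16×141 = 2264
Denominator = 1×119 + 16×16.1 = 376.6
Vm = 58.3 · log₁₀(6.0118) = 58.3 × (0.7790) = 45.42 mV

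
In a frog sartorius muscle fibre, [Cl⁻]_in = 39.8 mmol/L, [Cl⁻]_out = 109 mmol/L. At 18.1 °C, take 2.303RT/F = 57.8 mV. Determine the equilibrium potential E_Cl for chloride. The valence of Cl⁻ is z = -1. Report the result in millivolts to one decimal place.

-25.3 mV

E = (57.8/z) · log₁₀([Cl⁻]_out/[Cl⁻]_in) with z = -1.
For an anion, dividing by z = -1 reverses the sign.
= (57.8/-1) · log₁₀(109/39.8) = -57.80 · log₁₀(2.739)
= -57.80 · (0.4375) = -25.29 mV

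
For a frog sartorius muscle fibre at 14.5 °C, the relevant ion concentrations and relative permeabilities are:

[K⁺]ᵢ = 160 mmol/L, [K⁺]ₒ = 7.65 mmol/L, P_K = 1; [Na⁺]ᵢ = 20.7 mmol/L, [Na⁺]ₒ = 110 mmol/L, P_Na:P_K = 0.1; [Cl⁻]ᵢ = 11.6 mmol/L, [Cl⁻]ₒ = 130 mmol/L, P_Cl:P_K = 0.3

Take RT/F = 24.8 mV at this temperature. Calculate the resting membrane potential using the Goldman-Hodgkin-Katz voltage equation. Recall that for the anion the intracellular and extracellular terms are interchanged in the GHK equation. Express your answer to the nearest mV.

-55 mV

Vm = 24.8 · ln[(Σ P·[cation]ₒ + Σ P·[anion]ᵢ) / (Σ P·[cation]ᵢ + Σ P·[anion]ₒ)]
Numerator = 1×7.65 + 0.1×110 + 0.3×11.6 = 22.13
Denominator = 1×160 + 0.1×20.7 + 0.3×130 = 201.1
Vm = 24.8 · ln(0.11006) = 24.8 × (-2.2067) = -54.73 mV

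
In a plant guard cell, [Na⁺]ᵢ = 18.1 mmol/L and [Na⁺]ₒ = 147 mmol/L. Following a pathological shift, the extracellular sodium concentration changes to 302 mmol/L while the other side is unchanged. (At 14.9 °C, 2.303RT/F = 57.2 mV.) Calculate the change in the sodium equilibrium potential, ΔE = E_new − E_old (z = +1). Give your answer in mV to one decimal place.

E_old = (57.2/1)·log₁₀(147/18.1) = 52.03 mV
E_new = (57.2/1)·log₁₀(302/18.1) = 69.92 mV
ΔE = 69.92 − (52.03) = 17.89 mV

17.9 mV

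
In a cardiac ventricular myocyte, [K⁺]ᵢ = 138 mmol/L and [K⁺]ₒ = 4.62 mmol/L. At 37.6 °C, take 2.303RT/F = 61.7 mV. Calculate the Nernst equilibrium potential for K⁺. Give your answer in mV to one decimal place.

-91.0 mV

E = (61.7/z) · log₁₀([K⁺]_out/[K⁺]_in) with z = +1.
= (61.7/1) · log₁₀(4.62/138) = 61.70 · log₁₀(0.03348)
= 61.70 · (-1.4752) = -91.02 mV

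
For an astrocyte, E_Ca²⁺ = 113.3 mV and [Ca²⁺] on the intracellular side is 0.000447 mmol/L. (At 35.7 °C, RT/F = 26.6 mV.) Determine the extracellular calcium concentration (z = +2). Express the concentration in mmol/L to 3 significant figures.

2.24 mmol/L

Nernst: E = (26.6/2) · ln([out]/[in]), so ln([out]/[in]) = 113.3 × 2 / 26.6 = 8.5188.
[out]/[in] = e^(8.5188) = 5008.
[out] = 5008 × 0.000447 = 2.239 mmol/L.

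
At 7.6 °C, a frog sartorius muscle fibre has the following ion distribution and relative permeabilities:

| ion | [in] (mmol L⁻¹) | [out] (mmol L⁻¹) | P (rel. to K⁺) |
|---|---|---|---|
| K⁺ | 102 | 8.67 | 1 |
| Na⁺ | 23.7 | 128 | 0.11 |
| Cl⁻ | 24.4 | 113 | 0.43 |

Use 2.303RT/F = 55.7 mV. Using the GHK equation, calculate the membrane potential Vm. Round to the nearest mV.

-37 mV

Vm = 55.7 · log₁₀[(Σ P·[cation]ₒ + Σ P·[anion]ᵢ) / (Σ P·[cation]ᵢ + Σ P·[anion]ₒ)]
Numerator = 1×8.67 + 0.11×128 + 0.43×24.4 = 33.24
Denominator = 1×102 + 0.11×23.7 + 0.43×113 = 153.2
Vm = 55.7 · log₁₀(0.21699) = 55.7 × (-0.6636) = -36.96 mV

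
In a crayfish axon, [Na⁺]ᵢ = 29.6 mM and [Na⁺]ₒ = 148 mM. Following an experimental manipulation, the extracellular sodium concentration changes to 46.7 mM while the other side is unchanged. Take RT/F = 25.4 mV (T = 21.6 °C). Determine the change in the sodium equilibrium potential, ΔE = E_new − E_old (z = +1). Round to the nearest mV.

-29 mV

E_old = (25.4/1)·ln(148/29.6) = 40.88 mV
E_new = (25.4/1)·ln(46.7/29.6) = 11.58 mV
ΔE = 11.58 − (40.88) = -29.30 mV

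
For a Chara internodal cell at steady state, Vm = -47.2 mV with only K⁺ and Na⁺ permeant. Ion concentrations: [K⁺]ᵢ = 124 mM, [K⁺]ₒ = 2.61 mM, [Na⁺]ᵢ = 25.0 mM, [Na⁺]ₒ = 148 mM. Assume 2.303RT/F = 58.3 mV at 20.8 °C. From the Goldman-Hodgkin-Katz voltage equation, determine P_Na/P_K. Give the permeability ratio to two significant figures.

0.12

Let α = P_Na/P_K. GHK: Vm = 58.3·log₁₀[(Kₒ + α·Naₒ)/(Kᵢ + α·Naᵢ)].
10^(Vm/58.3) = 10^(-47.2/58.3) = 0.15502
So 0.15502·(Kᵢ + α·Naᵢ) = Kₒ + α·Naₒ → α = (0.15502·124.0 − 2.61) / (148.0 − 0.15502·25.0)
α = (19.22 − 2.61) / (148.0 − 3.876) = 16.61/144.1 = 0.1153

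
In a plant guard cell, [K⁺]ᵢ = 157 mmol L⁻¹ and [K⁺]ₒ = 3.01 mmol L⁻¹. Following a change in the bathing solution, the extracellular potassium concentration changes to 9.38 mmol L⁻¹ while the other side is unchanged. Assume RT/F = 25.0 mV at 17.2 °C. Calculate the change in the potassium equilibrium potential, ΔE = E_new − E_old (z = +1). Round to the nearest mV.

28 mV

E_old = (25.0/1)·ln(3.01/157) = -98.86 mV
E_new = (25.0/1)·ln(9.38/157) = -70.44 mV
ΔE = -70.44 − (-98.86) = 28.42 mV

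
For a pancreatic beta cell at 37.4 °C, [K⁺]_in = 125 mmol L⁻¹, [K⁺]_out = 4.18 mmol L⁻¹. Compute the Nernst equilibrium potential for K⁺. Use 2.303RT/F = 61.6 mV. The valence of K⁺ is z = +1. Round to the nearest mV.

E = (61.6/z) · log₁₀([K⁺]_out/[K⁺]_in) with z = +1.
= (61.6/1) · log₁₀(4.18/125) = 61.60 · log₁₀(0.03344)
= 61.60 · (-1.4757) = -90.91 mV

-91 mV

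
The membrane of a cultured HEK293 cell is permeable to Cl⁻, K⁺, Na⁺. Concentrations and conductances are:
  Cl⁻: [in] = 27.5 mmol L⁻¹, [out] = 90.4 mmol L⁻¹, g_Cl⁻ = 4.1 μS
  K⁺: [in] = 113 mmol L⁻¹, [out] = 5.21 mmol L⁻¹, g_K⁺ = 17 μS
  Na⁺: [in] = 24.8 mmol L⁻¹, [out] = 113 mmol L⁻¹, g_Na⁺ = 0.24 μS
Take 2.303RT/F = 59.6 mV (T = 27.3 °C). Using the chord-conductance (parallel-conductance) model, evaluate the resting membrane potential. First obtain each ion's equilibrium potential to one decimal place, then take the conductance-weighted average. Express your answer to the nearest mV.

E_Cl⁻ = (59.6/-1)·log₁₀(90.4/27.5) = -30.8 mV
E_K⁺ = (59.6/1)·log₁₀(5.21/113) = -79.6 mV
E_Na⁺ = (59.6/1)·log₁₀(113/24.8) = 39.3 mV
Vm = (Σ gᵢEᵢ)/(Σ gᵢ) = (4.1·-30.8 + 17·-79.6 + 0.24·39.3) / (4.1 + 17 + 0.24)
= -1470.05 / 21.34 = -68.89 mV

-69 mV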